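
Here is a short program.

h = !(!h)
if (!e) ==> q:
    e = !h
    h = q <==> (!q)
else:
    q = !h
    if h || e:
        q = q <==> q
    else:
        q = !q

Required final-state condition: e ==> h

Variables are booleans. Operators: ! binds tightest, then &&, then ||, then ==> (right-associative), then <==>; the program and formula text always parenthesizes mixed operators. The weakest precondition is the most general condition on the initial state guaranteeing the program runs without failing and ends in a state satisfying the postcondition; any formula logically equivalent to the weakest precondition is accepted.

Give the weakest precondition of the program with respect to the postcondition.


Working backward. After the program, e ==> h must hold.
Then branch requires (!h) ==> (q <==> (!q)); else branch requires ((h || e) ==> (e ==> h)) && ((!(h || e)) ==> (e ==> h)).
Before the if: (((!e) ==> q) ==> ((!h) ==> (q <==> (!q)))) && ((!((!e) ==> q)) ==> (((h || e) ==> (e ==> h)) && ((!(h || e)) ==> (e ==> h))))
Before h := !(!h): (((!e) ==> q) ==> ((!h) ==> (q <==> (!q)))) && ((!((!e) ==> q)) ==> (((h || e) ==> (e ==> h)) && ((!(h || e)) ==> (e ==> h))))
Answer: WP = (((!e) ==> q) ==> ((!h) ==> (q <==> (!q)))) && ((!((!e) ==> q)) ==> (((h || e) ==> (e ==> h)) && ((!(h || e)) ==> (e ==> h))))


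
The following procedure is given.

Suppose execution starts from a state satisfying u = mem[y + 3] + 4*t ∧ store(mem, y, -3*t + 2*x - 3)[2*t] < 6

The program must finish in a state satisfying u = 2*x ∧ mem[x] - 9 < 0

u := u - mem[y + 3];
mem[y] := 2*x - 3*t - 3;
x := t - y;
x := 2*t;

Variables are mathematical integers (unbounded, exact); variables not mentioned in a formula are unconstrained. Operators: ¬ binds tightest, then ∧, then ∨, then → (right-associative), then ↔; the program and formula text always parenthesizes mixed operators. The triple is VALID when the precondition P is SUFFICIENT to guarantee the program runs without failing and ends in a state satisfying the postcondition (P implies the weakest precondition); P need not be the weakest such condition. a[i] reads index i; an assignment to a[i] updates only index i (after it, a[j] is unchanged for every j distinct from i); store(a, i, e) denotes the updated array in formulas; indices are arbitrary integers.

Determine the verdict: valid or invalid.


Working backward. After the program, the postcondition u = 2*x ∧ mem[x] - 9 < 0 must hold; in canonical form it is u = 2*x ∧ mem[x] < 9.
Before x := 2*t: u = 4*t ∧ mem[2*t] < 9
Before x := t - y: u = 4*t ∧ mem[2*t] < 9
Before mem[y] := 2*x - 3*t - 3: u = 4*t ∧ store(mem, y, -3*t + 2*x - 3)[2*t] < 9
Before u := u - mem[y + 3]: u = mem[y + 3] + 4*t ∧ store(mem, y, -3*t + 2*x - 3)[2*t] < 9
The weakest precondition is u = mem[y + 3] + 4*t ∧ store(mem, y, -3*t + 2*x - 3)[2*t] < 9.
Check whether u = mem[y + 3] + 4*t ∧ store(mem, y, -3*t + 2*x - 3)[2*t] < 6 implies it.
Every state satisfying the precondition satisfies the weakest precondition: the implication holds.
Answer: valid


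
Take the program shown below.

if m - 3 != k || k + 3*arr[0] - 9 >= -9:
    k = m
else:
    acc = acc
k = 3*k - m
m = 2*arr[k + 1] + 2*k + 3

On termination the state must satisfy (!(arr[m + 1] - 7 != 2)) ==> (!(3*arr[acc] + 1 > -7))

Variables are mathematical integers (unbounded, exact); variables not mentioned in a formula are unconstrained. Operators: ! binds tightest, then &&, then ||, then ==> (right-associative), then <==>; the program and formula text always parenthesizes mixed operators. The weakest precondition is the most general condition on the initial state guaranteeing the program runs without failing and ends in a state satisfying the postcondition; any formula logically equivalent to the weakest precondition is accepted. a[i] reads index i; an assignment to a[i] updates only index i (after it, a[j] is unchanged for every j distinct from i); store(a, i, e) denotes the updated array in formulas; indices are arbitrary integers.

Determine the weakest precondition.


Working backward. After the program, the postcondition (!(arr[m + 1] - 7 != 2)) ==> (!(3*arr[acc] + 1 > -7)) must hold; in canonical form it is (!(arr[m + 1] != 9)) ==> (!(3*arr[acc] > -8)).
Before m := 2*arr[k + 1] + 2*k + 3: (!(arr[2*arr[k + 1] + 2*k + 4] != 9)) ==> (!(3*arr[acc] > -8))
Before k := 3*k - m: (!(arr[2*arr[3*k - m + 1] + 6*k - 2*m + 4] != 9)) ==> (!(3*arr[acc] > -8))
Then branch requires (!(arr[2*arr[2*m + 1] + 4*m + 4] != 9)) ==> (!(3*arr[acc] > -8)); else branch requires (!(arr[2*arr[3*k - m + 1] + 6*k - 2*m + 4] != 9)) ==> (!(3*arr[acc] > -8)).
Before the if: ((m != k + 3 || 3*arr[0] + k >= 0) ==> ((!(arr[2*arr[2*m + 1] + 4*m + 4] != 9)) ==> (!(3*arr[acc] > -8)))) && ((!(m != k + 3 || 3*arr[0] + k >= 0)) ==> ((!(arr[2*arr[3*k - m + 1] + 6*k - 2*m + 4] != 9)) ==> (!(3*arr[acc] > -8))))
Answer: WP = ((m != k + 3 || 3*arr[0] + k >= 0) ==> ((!(arr[2*arr[2*m + 1] + 4*m + 4] != 9)) ==> (!(3*arr[acc] > -8)))) && ((!(m != k + 3 || 3*arr[0] + k >= 0)) ==> ((!(arr[2*arr[3*k - m + 1] + 6*k - 2*m + 4] != 9)) ==> (!(3*arr[acc] > -8))))


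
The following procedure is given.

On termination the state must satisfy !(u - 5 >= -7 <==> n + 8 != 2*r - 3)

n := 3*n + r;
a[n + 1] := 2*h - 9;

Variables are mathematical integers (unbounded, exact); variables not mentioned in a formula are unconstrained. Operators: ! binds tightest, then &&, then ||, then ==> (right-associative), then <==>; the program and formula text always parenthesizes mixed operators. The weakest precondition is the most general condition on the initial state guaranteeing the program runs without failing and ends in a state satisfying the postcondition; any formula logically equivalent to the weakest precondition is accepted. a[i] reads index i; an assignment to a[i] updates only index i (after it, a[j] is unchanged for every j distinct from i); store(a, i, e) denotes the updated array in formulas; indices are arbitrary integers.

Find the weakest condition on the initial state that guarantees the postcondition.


Working backward. After the program, the postcondition !(u - 5 >= -7 <==> n + 8 != 2*r - 3) must hold; in canonical form it is !(u >= -2 <==> n != 2*r - 11).
Before a[n + 1] := 2*h - 9: !(u >= -2 <==> n != 2*r - 11)
Before n := 3*n + r: !(u >= -2 <==> 3*n != r - 11)
Answer: WP = !(u >= -2 <==> 3*n != r - 11)


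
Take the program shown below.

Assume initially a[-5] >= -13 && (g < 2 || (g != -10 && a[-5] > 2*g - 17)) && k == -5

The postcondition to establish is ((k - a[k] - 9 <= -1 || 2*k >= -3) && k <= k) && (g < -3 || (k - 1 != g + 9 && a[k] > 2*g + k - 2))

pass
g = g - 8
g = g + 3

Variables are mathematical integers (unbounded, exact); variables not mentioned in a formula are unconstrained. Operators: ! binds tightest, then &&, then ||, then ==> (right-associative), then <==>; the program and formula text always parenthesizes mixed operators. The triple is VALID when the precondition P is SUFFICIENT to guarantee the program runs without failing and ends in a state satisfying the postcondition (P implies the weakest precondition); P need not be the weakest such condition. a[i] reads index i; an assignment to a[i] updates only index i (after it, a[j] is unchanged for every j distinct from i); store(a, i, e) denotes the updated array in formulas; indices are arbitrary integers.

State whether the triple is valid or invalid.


Working backward. After the program, the postcondition ((k - a[k] - 9 <= -1 || 2*k >= -3) && k <= k) && (g < -3 || (k - 1 != g + 9 && a[k] > 2*g + k - 2)) must hold; in canonical form it is (k <= a[k] + 8 || 2*k >= -3) && (g < -3 || (k != g + 10 && a[k] > 2*g + k - 2)).
Before g := g + 3: (k <= a[k] + 8 || 2*k >= -3) && (g < -6 || (k != g + 13 && a[k] > 2*g + k + 4))
Before g := g - 8: (k <= a[k] + 8 || 2*k >= -3) && (g < 2 || (k != g + 5 && a[k] > 2*g + k - 12))
Before skip: (k <= a[k] + 8 || 2*k >= -3) && (g < 2 || (k != g + 5 && a[k] > 2*g + k - 12))
The weakest precondition is (k <= a[k] + 8 || 2*k >= -3) && (g < 2 || (k != g + 5 && a[k] > 2*g + k - 12)).
Check whether a[-5] >= -13 && (g < 2 || (g != -10 && a[-5] > 2*g - 17)) && k == -5 implies it.
Every state satisfying the precondition satisfies the weakest precondition: the implication holds.
Answer: valid


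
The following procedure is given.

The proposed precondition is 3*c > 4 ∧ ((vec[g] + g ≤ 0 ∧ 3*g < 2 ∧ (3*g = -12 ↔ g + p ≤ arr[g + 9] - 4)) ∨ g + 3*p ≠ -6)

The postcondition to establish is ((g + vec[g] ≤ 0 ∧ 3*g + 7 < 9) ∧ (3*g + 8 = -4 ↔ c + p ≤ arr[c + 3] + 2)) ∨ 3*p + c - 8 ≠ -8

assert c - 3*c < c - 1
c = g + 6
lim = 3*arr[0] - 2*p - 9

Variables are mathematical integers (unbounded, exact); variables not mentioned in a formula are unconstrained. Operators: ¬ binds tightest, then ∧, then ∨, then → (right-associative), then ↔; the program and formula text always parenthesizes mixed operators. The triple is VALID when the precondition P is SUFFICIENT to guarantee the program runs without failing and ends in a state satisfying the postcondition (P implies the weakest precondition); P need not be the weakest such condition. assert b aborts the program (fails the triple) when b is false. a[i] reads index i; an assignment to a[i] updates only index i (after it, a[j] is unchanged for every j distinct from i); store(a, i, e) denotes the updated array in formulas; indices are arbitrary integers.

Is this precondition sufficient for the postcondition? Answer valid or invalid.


Working backward. After the program, the postcondition ((g + vec[g] ≤ 0 ∧ 3*g + 7 < 9) ∧ (3*g + 8 = -4 ↔ c + p ≤ arr[c + 3] + 2)) ∨ 3*p + c - 8 ≠ -8 must hold; in canonical form it is (vec[g] + g ≤ 0 ∧ 3*g < 2 ∧ (3*g = -12 ↔ c + p ≤ arr[c + 3] + 2)) ∨ c + 3*p ≠ 0.
Before lim := 3*arr[0] - 2*p - 9: (vec[g] + g ≤ 0 ∧ 3*g < 2 ∧ (3*g = -12 ↔ c + p ≤ arr[c + 3] + 2)) ∨ c + 3*p ≠ 0
Before c := g + 6: (vec[g] + g ≤ 0 ∧ 3*g < 2 ∧ (3*g = -12 ↔ g + p ≤ arr[g + 9] - 4)) ∨ g + 3*p ≠ -6
Before assert c - 3*c < c - 1: 3*c > 1 ∧ ((vec[g] + g ≤ 0 ∧ 3*g < 2 ∧ (3*g = -12 ↔ g + p ≤ arr[g + 9] - 4)) ∨ g + 3*p ≠ -6)
The weakest precondition is 3*c > 1 ∧ ((vec[g] + g ≤ 0 ∧ 3*g < 2 ∧ (3*g = -12 ↔ g + p ≤ arr[g + 9] - 4)) ∨ g + 3*p ≠ -6).
Check whether 3*c > 4 ∧ ((vec[g] + g ≤ 0 ∧ 3*g < 2 ∧ (3*g = -12 ↔ g + p ≤ arr[g + 9] - 4)) ∨ g + 3*p ≠ -6) implies it.
Every state satisfying the precondition satisfies the weakest precondition: the implication holds.
Answer: valid


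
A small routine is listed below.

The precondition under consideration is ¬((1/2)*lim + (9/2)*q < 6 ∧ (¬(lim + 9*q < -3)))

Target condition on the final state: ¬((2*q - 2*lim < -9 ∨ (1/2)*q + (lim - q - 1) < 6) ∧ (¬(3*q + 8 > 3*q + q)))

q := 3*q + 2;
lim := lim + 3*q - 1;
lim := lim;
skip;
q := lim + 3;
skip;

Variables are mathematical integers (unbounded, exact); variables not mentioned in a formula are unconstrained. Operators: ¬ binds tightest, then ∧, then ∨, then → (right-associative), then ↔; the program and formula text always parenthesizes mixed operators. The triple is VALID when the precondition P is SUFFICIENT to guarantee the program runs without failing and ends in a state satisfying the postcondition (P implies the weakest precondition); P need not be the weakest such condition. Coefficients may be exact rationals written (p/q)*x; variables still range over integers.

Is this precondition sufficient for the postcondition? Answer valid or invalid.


Working backward. After the program, the postcondition ¬((2*q - 2*lim < -9 ∨ (1/2)*q + (lim - q - 1) < 6) ∧ (¬(3*q + 8 > 3*q + q))) must hold; in canonical form it is ¬((2*q < 2*lim - 9 ∨ lim < (1/2)*q + 7) ∧ (¬(q < 8))).
Before skip: ¬((2*q < 2*lim - 9 ∨ lim < (1/2)*q + 7) ∧ (¬(q < 8)))
Before q := lim + 3: ¬((1/2)*lim < 17/2 ∧ (¬(lim < 5)))
Before skip: ¬((1/2)*lim < 17/2 ∧ (¬(lim < 5)))
Before lim := lim: ¬((1/2)*lim < 17/2 ∧ (¬(lim < 5)))
Before lim := lim + 3*q - 1: ¬((1/2)*lim + (3/2)*q < 9 ∧ (¬(lim + 3*q < 6)))
Before q := 3*q + 2: ¬((1/2)*lim + (9/2)*q < 6 ∧ (¬(lim + 9*q < 0)))
The weakest precondition is ¬((1/2)*lim + (9/2)*q < 6 ∧ (¬(lim + 9*q < 0))).
Check whether ¬((1/2)*lim + (9/2)*q < 6 ∧ (¬(lim + 9*q < -3))) implies it.
Every state satisfying the precondition satisfies the weakest precondition: the implication holds.
Answer: valid


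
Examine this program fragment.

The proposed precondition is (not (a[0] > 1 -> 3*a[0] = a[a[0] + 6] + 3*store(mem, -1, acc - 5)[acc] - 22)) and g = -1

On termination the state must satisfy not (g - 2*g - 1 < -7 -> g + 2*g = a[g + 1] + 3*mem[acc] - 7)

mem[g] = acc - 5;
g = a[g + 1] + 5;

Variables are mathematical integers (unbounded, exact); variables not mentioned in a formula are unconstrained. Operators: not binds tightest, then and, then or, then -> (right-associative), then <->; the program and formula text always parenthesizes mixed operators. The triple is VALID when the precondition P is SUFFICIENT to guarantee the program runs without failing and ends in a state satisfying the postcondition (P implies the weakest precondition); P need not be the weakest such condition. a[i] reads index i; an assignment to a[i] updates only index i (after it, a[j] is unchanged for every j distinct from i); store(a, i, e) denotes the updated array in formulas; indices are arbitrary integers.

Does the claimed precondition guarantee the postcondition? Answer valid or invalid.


Working backward. After the program, the postcondition not (g - 2*g - 1 < -7 -> g + 2*g = a[g + 1] + 3*mem[acc] - 7) must hold; in canonical form it is not (g > 6 -> 3*g = a[g + 1] + 3*mem[acc] - 7).
Before g := a[g + 1] + 5: not (a[g + 1] > 1 -> 3*a[g + 1] = a[a[g + 1] + 6] + 3*mem[acc] - 22)
Before mem[g] := acc - 5: not (a[g + 1] > 1 -> 3*a[g + 1] = a[a[g + 1] + 6] + 3*store(mem, g, acc - 5)[acc] - 22)
The weakest precondition is not (a[g + 1] > 1 -> 3*a[g + 1] = a[a[g + 1] + 6] + 3*store(mem, g, acc - 5)[acc] - 22).
Check whether (not (a[0] > 1 -> 3*a[0] = a[a[0] + 6] + 3*store(mem, -1, acc - 5)[acc] - 22)) and g = -1 implies it.
Every state satisfying the precondition satisfies the weakest precondition: the implication holds.
Answer: valid


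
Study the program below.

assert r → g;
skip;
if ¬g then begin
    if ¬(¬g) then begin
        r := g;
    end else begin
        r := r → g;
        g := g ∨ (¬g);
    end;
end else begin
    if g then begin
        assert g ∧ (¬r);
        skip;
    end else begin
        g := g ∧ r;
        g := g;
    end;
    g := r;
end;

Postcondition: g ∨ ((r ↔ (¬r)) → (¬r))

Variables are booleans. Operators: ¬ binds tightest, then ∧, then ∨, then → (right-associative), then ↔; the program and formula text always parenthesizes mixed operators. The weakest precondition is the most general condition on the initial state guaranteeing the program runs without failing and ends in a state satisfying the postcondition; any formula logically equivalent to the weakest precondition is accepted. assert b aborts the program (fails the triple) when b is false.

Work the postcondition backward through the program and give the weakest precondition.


Working backward. After the program, g ∨ ((r ↔ (¬r)) → (¬r)) must hold.
Then branch requires g → (g ∨ ((g ↔ (¬g)) → (¬g))); else branch requires (g → (g ∧ (¬r) ∧ (r ∨ ((r ↔ (¬r)) → (¬r))))) ∧ ((¬g) → (r ∨ ((r ↔ (¬r)) → (¬r)))).
Before the if: ((¬g) → (g → (g ∨ ((g ↔ (¬g)) → (¬g))))) ∧ (g → ((g → (g ∧ (¬r) ∧ (r ∨ ((r ↔ (¬r)) → (¬r))))) ∧ ((¬g) → (r ∨ ((r ↔ (¬r)) → (¬r))))))
Before skip: ((¬g) → (g → (g ∨ ((g ↔ (¬g)) → (¬g))))) ∧ (g → ((g → (g ∧ (¬r) ∧ (r ∨ ((r ↔ (¬r)) → (¬r))))) ∧ ((¬g) → (r ∨ ((r ↔ (¬r)) → (¬r))))))
Before assert r → g: (r → g) ∧ ((¬g) → (g → (g ∨ ((g ↔ (¬g)) → (¬g))))) ∧ (g → ((g → (g ∧ (¬r) ∧ (r ∨ ((r ↔ (¬r)) → (¬r))))) ∧ ((¬g) → (r ∨ ((r ↔ (¬r)) → (¬r))))))
Answer: WP = (r → g) ∧ ((¬g) → (g → (g ∨ ((g ↔ (¬g)) → (¬g))))) ∧ (g → ((g → (g ∧ (¬r) ∧ (r ∨ ((r ↔ (¬r)) → (¬r))))) ∧ ((¬g) → (r ∨ ((r ↔ (¬r)) → (¬r))))))


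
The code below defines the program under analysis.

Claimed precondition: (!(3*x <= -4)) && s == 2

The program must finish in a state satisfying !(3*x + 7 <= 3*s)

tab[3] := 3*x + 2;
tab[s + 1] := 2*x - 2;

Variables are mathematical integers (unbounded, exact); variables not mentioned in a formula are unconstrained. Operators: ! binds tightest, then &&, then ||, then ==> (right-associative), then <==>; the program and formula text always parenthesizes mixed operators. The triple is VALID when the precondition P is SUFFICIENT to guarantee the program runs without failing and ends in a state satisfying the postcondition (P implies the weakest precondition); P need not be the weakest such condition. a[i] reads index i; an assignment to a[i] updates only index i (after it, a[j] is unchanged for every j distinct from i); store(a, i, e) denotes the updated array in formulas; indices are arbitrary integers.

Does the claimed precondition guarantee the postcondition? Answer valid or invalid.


Working backward. After the program, the postcondition !(3*x + 7 <= 3*s) must hold; in canonical form it is !(3*x <= 3*s - 7).
Before tab[s + 1] := 2*x - 2: !(3*x <= 3*s - 7)
Before tab[3] := 3*x + 2: !(3*x <= 3*s - 7)
The weakest precondition is !(3*x <= 3*s - 7).
Check whether (!(3*x <= -4)) && s == 2 implies it.
Countermodel: at the initial state s = 2, x = -1, the precondition holds but the weakest precondition fails.
Answer: invalid


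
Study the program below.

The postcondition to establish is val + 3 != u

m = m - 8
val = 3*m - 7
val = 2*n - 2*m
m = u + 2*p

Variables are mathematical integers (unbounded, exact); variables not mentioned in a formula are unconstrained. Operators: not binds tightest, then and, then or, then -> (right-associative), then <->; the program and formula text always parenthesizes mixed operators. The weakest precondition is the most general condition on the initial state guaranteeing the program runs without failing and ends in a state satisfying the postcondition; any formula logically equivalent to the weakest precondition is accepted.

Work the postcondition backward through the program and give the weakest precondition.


Working backward. After the program, the postcondition val + 3 != u must hold; in canonical form it is val != u - 3.
Before m := u + 2*p: val != u - 3
Before val := 2*n - 2*m: 2*n != 2*m + u - 3
Before val := 3*m - 7: 2*n != 2*m + u - 3
Before m := m - 8: 2*n != 2*m + u - 19
Answer: WP = 2*n != 2*m + u - 19


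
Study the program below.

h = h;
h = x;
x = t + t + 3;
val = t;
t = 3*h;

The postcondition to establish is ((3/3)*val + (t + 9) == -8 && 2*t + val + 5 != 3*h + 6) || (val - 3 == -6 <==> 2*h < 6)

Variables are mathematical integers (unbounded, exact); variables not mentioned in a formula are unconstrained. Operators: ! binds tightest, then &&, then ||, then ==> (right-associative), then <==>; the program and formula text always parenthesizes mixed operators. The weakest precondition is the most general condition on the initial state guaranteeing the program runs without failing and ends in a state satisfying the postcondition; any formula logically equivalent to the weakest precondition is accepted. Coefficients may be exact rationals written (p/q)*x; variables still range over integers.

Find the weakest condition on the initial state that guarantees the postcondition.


Working backward. After the program, the postcondition ((3/3)*val + (t + 9) == -8 && 2*t + val + 5 != 3*h + 6) || (val - 3 == -6 <==> 2*h < 6) must hold; in canonical form it is (t + val == -17 && 2*t + val != 3*h + 1) || (val == -3 <==> 2*h < 6).
Before t := 3*h: (3*h + val == -17 && 3*h + val != 1) || (val == -3 <==> 2*h < 6)
Before val := t: (3*h + t == -17 && 3*h + t != 1) || (t == -3 <==> 2*h < 6)
Before x := t + t + 3: (3*h + t == -17 && 3*h + t != 1) || (t == -3 <==> 2*h < 6)
Before h := x: (t + 3*x == -17 && t + 3*x != 1) || (t == -3 <==> 2*x < 6)
Before h := h: (t + 3*x == -17 && t + 3*x != 1) || (t == -3 <==> 2*x < 6)
Answer: WP = (t + 3*x == -17 && t + 3*x != 1) || (t == -3 <==> 2*x < 6)


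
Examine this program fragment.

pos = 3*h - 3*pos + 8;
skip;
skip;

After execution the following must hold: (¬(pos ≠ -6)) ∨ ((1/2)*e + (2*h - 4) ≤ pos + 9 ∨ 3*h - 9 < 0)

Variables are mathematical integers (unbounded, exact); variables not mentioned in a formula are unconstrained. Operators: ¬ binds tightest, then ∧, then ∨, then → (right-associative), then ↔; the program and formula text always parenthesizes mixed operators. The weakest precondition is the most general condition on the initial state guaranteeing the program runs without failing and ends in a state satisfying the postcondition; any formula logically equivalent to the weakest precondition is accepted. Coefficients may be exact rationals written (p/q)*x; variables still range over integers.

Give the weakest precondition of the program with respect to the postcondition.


Working backward. After the program, the postcondition (¬(pos ≠ -6)) ∨ ((1/2)*e + (2*h - 4) ≤ pos + 9 ∨ 3*h - 9 < 0) must hold; in canonical form it is (¬(pos ≠ -6)) ∨ (1/2)*e + 2*h ≤ pos + 13 ∨ 3*h < 9.
Before skip: (¬(pos ≠ -6)) ∨ (1/2)*e + 2*h ≤ pos + 13 ∨ 3*h < 9
Before skip: (¬(pos ≠ -6)) ∨ (1/2)*e + 2*h ≤ pos + 13 ∨ 3*h < 9
Before pos := 3*h - 3*pos + 8: (¬(3*h ≠ 3*pos - 14)) ∨ (1/2)*e + 3*pos ≤ h + 21 ∨ 3*h < 9
Answer: WP = (¬(3*h ≠ 3*pos - 14)) ∨ (1/2)*e + 3*pos ≤ h + 21 ∨ 3*h < 9


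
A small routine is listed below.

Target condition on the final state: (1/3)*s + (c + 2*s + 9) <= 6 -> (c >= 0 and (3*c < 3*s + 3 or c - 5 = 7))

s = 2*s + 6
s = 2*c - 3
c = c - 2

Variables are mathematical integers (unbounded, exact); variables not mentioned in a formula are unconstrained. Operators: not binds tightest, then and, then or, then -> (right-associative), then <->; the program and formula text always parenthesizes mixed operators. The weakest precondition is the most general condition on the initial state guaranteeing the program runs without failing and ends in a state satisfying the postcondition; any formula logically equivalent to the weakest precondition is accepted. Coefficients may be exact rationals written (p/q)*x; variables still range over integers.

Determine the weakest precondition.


Working backward. After the program, the postcondition (1/3)*s + (c + 2*s + 9) <= 6 -> (c >= 0 and (3*c < 3*s + 3 or c - 5 = 7)) must hold; in canonical form it is c + (7/3)*s <= -3 -> (c >= 0 and (3*c < 3*s + 3 or c = 12)).
Before c := c - 2: c + (7/3)*s <= -1 -> (c >= 2 and (3*c < 3*s + 9 or c = 14))
Before s := 2*c - 3: (17/3)*c <= 6 -> (c >= 2 and (3*c > 0 or c = 14))
Before s := 2*s + 6: (17/3)*c <= 6 -> (c >= 2 and (3*c > 0 or c = 14))
Answer: WP = (17/3)*c <= 6 -> (c >= 2 and (3*c > 0 or c = 14))


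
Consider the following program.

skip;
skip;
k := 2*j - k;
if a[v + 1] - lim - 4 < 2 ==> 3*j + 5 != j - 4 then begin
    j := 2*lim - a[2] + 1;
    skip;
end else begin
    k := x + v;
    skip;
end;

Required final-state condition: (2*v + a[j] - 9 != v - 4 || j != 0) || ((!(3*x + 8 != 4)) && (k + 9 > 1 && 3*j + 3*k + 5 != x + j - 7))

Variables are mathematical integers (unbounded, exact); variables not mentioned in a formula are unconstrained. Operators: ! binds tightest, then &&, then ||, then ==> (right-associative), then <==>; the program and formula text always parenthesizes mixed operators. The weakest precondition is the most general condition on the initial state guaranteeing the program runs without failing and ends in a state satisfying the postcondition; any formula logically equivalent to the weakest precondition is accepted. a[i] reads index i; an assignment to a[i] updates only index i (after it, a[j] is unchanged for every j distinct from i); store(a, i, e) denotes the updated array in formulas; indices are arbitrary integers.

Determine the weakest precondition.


Working backward. After the program, the postcondition (2*v + a[j] - 9 != v - 4 || j != 0) || ((!(3*x + 8 != 4)) && (k + 9 > 1 && 3*j + 3*k + 5 != x + j - 7)) must hold; in canonical form it is a[j] + v != 5 || j != 0 || ((!(3*x != -4)) && k > -8 && 2*j + 3*k != x - 12).
Then branch requires a[-a[2] + 2*lim + 1] + v != 5 || 2*lim != a[2] - 1 || ((!(3*x != -4)) && k > -8 && 3*k + 4*lim != 2*a[2] + x - 14); else branch requires a[j] + v != 5 || j != 0 || ((!(3*x != -4)) && v + x > -8 && 2*j + 3*v + 2*x != -12).
Before the if: ((a[v + 1] < lim + 6 ==> 2*j != -9) ==> (a[-a[2] + 2*lim + 1] + v != 5 || 2*lim != a[2] - 1 || ((!(3*x != -4)) && k > -8 && 3*k + 4*lim != 2*a[2] + x - 14))) && ((!(a[v + 1] < lim + 6 ==> 2*j != -9)) ==> (a[j] + v != 5 || j != 0 || ((!(3*x != -4)) && v + x > -8 && 2*j + 3*v + 2*x != -12)))
Before k := 2*j - k: ((a[v + 1] < lim + 6 ==> 2*j != -9) ==> (a[-a[2] + 2*lim + 1] + v != 5 || 2*lim != a[2] - 1 || ((!(3*x != -4)) && 2*j > k - 8 && 6*j + 4*lim != 2*a[2] + 3*k + x - 14))) && ((!(a[v + 1] < lim + 6 ==> 2*j != -9)) ==> (a[j] + v != 5 || j != 0 || ((!(3*x != -4)) && v + x > -8 && 2*j + 3*v + 2*x != -12)))
Before skip: ((a[v + 1] < lim + 6 ==> 2*j != -9) ==> (a[-a[2] + 2*lim + 1] + v != 5 || 2*lim != a[2] - 1 || ((!(3*x != -4)) && 2*j > k - 8 && 6*j + 4*lim != 2*a[2] + 3*k + x - 14))) && ((!(a[v + 1] < lim + 6 ==> 2*j != -9)) ==> (a[j] + v != 5 || j != 0 || ((!(3*x != -4)) && v + x > -8 && 2*j + 3*v + 2*x != -12)))
Before skip: ((a[v + 1] < lim + 6 ==> 2*j != -9) ==> (a[-a[2] + 2*lim + 1] + v != 5 || 2*lim != a[2] - 1 || ((!(3*x != -4)) && 2*j > k - 8 && 6*j + 4*lim != 2*a[2] + 3*k + x - 14))) && ((!(a[v + 1] < lim + 6 ==> 2*j != -9)) ==> (a[j] + v != 5 || j != 0 || ((!(3*x != -4)) && v + x > -8 && 2*j + 3*v + 2*x != -12)))
Answer: WP = ((a[v + 1] < lim + 6 ==> 2*j != -9) ==> (a[-a[2] + 2*lim + 1] + v != 5 || 2*lim != a[2] - 1 || ((!(3*x != -4)) && 2*j > k - 8 && 6*j + 4*lim != 2*a[2] + 3*k + x - 14))) && ((!(a[v + 1] < lim + 6 ==> 2*j != -9)) ==> (a[j] + v != 5 || j != 0 || ((!(3*x != -4)) && v + x > -8 && 2*j + 3*v + 2*x != -12)))


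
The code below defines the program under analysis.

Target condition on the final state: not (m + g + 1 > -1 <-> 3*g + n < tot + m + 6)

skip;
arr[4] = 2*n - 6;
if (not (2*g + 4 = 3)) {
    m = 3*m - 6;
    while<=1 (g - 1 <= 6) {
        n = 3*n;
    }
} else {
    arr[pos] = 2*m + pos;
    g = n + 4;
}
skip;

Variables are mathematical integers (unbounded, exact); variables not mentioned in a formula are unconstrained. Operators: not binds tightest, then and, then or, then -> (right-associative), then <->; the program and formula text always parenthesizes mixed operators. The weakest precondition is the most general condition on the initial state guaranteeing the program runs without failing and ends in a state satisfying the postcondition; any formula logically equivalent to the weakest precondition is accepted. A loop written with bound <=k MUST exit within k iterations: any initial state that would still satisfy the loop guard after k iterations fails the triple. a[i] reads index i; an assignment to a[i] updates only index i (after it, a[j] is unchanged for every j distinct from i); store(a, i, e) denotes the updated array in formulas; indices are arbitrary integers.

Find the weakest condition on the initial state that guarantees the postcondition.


Working backward. After the program, the postcondition not (m + g + 1 > -1 <-> 3*g + n < tot + m + 6) must hold; in canonical form it is not (g + m > -2 <-> 3*g + n < m + tot + 6).
Before skip: not (g + m > -2 <-> 3*g + n < m + tot + 6)
Then branch requires (g <= 7 -> ((not (g <= 7)) and (not (g + 3*m > 4 <-> 3*g + 3*n < 3*m + tot)))) and ((not (g <= 7)) -> (not (g + 3*m > 4 <-> 3*g + n < 3*m + tot))); else branch requires not (m + n > -6 <-> 4*n < m + tot - 6).
Before the if: ((not (2*g = -1)) -> ((g <= 7 -> ((not (g <= 7)) and (not (g + 3*m > 4 <-> 3*g + 3*n < 3*m + tot)))) and ((not (g <= 7)) -> (not (g + 3*m > 4 <-> 3*g + n < 3*m + tot))))) and (2*g = -1 -> (not (m + n > -6 <-> 4*n < m + tot - 6)))
Before arr[4] := 2*n - 6: ((not (2*g = -1)) -> ((g <= 7 -> ((not (g <= 7)) and (not (g + 3*m > 4 <-> 3*g + 3*n < 3*m + tot)))) and ((not (g <= 7)) -> (not (g + 3*m > 4 <-> 3*g + n < 3*m + tot))))) and (2*g = -1 -> (not (m + n > -6 <-> 4*n < m + tot - 6)))
Before skip: ((not (2*g = -1)) -> ((g <= 7 -> ((not (g <= 7)) and (not (g + 3*m > 4 <-> 3*g + 3*n < 3*m + tot)))) and ((not (g <= 7)) -> (not (g + 3*m > 4 <-> 3*g + n < 3*m + tot))))) and (2*g = -1 -> (not (m + n > -6 <-> 4*n < m + tot - 6)))
Answer: WP = ((not (2*g = -1)) -> ((g <= 7 -> ((not (g <= 7)) and (not (g + 3*m > 4 <-> 3*g + 3*n < 3*m + tot)))) and ((not (g <= 7)) -> (not (g + 3*m > 4 <-> 3*g + n < 3*m + tot))))) and (2*g = -1 -> (not (m + n > -6 <-> 4*n < m + tot - 6)))


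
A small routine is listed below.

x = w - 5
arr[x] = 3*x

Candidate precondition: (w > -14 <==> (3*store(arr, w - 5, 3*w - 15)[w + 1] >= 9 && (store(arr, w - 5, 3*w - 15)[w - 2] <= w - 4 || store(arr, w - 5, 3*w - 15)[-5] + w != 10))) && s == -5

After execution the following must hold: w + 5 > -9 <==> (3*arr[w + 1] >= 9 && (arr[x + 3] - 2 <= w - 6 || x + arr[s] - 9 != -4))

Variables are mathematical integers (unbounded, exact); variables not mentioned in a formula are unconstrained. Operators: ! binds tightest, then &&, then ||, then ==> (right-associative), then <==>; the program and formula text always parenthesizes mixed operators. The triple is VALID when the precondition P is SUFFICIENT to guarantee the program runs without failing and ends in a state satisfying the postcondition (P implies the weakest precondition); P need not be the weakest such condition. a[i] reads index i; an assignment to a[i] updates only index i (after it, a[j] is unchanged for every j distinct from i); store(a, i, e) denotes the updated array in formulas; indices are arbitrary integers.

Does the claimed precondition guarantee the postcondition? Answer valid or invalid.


Working backward. After the program, the postcondition w + 5 > -9 <==> (3*arr[w + 1] >= 9 && (arr[x + 3] - 2 <= w - 6 || x + arr[s] - 9 != -4)) must hold; in canonical form it is w > -14 <==> (3*arr[w + 1] >= 9 && (arr[x + 3] <= w - 4 || arr[s] + x != 5)).
Before arr[x] := 3*x: w > -14 <==> (3*store(arr, x, 3*x)[w + 1] >= 9 && (store(arr, x, 3*x)[x + 3] <= w - 4 || store(arr, x, 3*x)[s] + x != 5))
Before x := w - 5: w > -14 <==> (3*store(arr, w - 5, 3*w - 15)[w + 1] >= 9 && (store(arr, w - 5, 3*w - 15)[w - 2] <= w - 4 || store(arr, w - 5, 3*w - 15)[s] + w != 10))
The weakest precondition is w > -14 <==> (3*store(arr, w - 5, 3*w - 15)[w + 1] >= 9 && (store(arr, w - 5, 3*w - 15)[w - 2] <= w - 4 || store(arr, w - 5, 3*w - 15)[s] + w != 10)).
Check whether (w > -14 <==> (3*store(arr, w - 5, 3*w - 15)[w + 1] >= 9 && (store(arr, w - 5, 3*w - 15)[w - 2] <= w - 4 || store(arr, w - 5, 3*w - 15)[-5] + w != 10))) && s == -5 implies it.
Every state satisfying the precondition satisfies the weakest precondition: the implication holds.
Answer: valid


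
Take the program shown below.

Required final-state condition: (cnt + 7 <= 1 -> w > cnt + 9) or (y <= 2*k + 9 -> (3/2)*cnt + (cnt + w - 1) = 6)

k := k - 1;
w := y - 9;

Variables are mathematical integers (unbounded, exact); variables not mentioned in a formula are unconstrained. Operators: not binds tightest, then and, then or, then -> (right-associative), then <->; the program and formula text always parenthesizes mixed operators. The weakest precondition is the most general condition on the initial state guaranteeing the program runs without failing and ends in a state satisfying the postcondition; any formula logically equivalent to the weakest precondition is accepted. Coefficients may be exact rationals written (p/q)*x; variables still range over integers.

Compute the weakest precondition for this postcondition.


Working backward. After the program, the postcondition (cnt + 7 <= 1 -> w > cnt + 9) or (y <= 2*k + 9 -> (3/2)*cnt + (cnt + w - 1) = 6) must hold; in canonical form it is (cnt <= -6 -> w > cnt + 9) or (y <= 2*k + 9 -> (5/2)*cnt + w = 7).
Before w := y - 9: (cnt <= -6 -> y > cnt + 18) or (y <= 2*k + 9 -> (5/2)*cnt + y = 16)
Before k := k - 1: (cnt <= -6 -> y > cnt + 18) or (y <= 2*k + 7 -> (5/2)*cnt + y = 16)
Answer: WP = (cnt <= -6 -> y > cnt + 18) or (y <= 2*k + 7 -> (5/2)*cnt + y = 16)


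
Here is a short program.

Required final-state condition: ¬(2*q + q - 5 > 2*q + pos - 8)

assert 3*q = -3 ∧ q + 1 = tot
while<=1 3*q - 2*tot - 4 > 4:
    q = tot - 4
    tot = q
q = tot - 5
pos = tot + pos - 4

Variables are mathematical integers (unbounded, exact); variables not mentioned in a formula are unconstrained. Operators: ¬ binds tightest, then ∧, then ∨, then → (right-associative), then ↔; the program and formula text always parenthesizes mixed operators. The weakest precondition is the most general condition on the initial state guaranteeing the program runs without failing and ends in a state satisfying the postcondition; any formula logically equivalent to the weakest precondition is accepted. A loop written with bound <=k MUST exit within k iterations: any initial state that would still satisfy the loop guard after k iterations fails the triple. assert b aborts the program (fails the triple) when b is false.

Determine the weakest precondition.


Working backward. After the program, the postcondition ¬(2*q + q - 5 > 2*q + pos - 8) must hold; in canonical form it is ¬(q > pos - 3).
Before pos := tot + pos - 4: ¬(q > pos + tot - 7)
Before q := tot - 5: ¬(pos < 2)
Before the loop (bound <=1), unroll the exhaustion recursion (WP_0 = exit-now case; WP_j = one more guarded iteration, up to j = 1):
  WP_0: (¬(3*q > 2*tot + 8)) ∧ (¬(pos < 2))
  WP_1: (3*q > 2*tot + 8 → ((¬(tot > 12)) ∧ (¬(pos < 2)))) ∧ ((¬(3*q > 2*tot + 8)) → (¬(pos < 2)))
So before the loop: (3*q > 2*tot + 8 → ((¬(tot > 12)) ∧ (¬(pos < 2)))) ∧ ((¬(3*q > 2*tot + 8)) → (¬(pos < 2)))
Before assert 3*q = -3 ∧ q + 1 = tot: 3*q = -3 ∧ q = tot - 1 ∧ (3*q > 2*tot + 8 → ((¬(tot > 12)) ∧ (¬(pos < 2)))) ∧ ((¬(3*q > 2*tot + 8)) → (¬(pos < 2)))
Answer: WP = 3*q = -3 ∧ q = tot - 1 ∧ (3*q > 2*tot + 8 → ((¬(tot > 12)) ∧ (¬(pos < 2)))) ∧ ((¬(3*q > 2*tot + 8)) → (¬(pos < 2)))


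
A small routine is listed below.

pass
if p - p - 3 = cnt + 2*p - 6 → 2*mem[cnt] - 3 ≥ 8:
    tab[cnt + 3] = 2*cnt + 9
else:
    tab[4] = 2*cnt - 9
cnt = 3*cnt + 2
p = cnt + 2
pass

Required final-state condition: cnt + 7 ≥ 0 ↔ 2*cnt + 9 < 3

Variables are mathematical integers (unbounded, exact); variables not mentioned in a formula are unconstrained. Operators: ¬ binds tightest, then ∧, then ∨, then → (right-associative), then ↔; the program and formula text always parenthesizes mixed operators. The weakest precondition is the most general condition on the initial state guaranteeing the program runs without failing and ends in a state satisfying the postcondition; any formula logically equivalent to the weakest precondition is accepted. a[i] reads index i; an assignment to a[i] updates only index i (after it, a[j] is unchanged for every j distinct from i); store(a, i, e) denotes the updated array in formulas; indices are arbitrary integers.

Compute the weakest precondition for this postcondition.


Working backward. After the program, the postcondition cnt + 7 ≥ 0 ↔ 2*cnt + 9 < 3 must hold; in canonical form it is cnt ≥ -7 ↔ 2*cnt < -6.
Before skip: cnt ≥ -7 ↔ 2*cnt < -6
Before p := cnt + 2: cnt ≥ -7 ↔ 2*cnt < -6
Before cnt := 3*cnt + 2: 3*cnt ≥ -9 ↔ 6*cnt < -10
Then branch requires 3*cnt ≥ -9 ↔ 6*cnt < -10; else branch requires 3*cnt ≥ -9 ↔ 6*cnt < -10.
Before the if: ((cnt + 2*p = 3 → 2*mem[cnt] ≥ 11) → (3*cnt ≥ -9 ↔ 6*cnt < -10)) ∧ ((¬(cnt + 2*p = 3 → 2*mem[cnt] ≥ 11)) → (3*cnt ≥ -9 ↔ 6*cnt < -10))
Before skip: ((cnt + 2*p = 3 → 2*mem[cnt] ≥ 11) → (3*cnt ≥ -9 ↔ 6*cnt < -10)) ∧ ((¬(cnt + 2*p = 3 → 2*mem[cnt] ≥ 11)) → (3*cnt ≥ -9 ↔ 6*cnt < -10))
Answer: WP = ((cnt + 2*p = 3 → 2*mem[cnt] ≥ 11) → (3*cnt ≥ -9 ↔ 6*cnt < -10)) ∧ ((¬(cnt + 2*p = 3 → 2*mem[cnt] ≥ 11)) → (3*cnt ≥ -9 ↔ 6*cnt < -10))


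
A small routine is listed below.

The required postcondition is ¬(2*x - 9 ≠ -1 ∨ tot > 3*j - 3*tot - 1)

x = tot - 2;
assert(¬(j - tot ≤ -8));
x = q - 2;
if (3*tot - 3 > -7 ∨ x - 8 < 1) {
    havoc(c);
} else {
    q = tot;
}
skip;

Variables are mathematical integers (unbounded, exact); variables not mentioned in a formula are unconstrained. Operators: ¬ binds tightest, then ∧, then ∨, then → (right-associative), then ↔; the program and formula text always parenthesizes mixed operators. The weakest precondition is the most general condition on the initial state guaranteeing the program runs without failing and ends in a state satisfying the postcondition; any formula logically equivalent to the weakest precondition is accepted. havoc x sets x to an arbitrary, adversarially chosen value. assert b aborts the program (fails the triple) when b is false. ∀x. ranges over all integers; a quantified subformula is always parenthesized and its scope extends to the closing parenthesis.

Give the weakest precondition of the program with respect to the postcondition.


Working backward. After the program, the postcondition ¬(2*x - 9 ≠ -1 ∨ tot > 3*j - 3*tot - 1) must hold; in canonical form it is ¬(2*x ≠ 8 ∨ 4*tot > 3*j - 1).
Before skip: ¬(2*x ≠ 8 ∨ 4*tot > 3*j - 1)
Then branch requires ¬(2*x ≠ 8 ∨ 4*tot > 3*j - 1); else branch requires ¬(2*x ≠ 8 ∨ 4*tot > 3*j - 1).
Before the if: ((3*tot > -4 ∨ x < 9) → (¬(2*x ≠ 8 ∨ 4*tot > 3*j - 1))) ∧ ((¬(3*tot > -4 ∨ x < 9)) → (¬(2*x ≠ 8 ∨ 4*tot > 3*j - 1)))
Before x := q - 2: ((3*tot > -4 ∨ q < 11) → (¬(2*q ≠ 12 ∨ 4*tot > 3*j - 1))) ∧ ((¬(3*tot > -4 ∨ q < 11)) → (¬(2*q ≠ 12 ∨ 4*tot > 3*j - 1)))
Before assert ¬(j - tot ≤ -8): (¬(j ≤ tot - 8)) ∧ ((3*tot > -4 ∨ q < 11) → (¬(2*q ≠ 12 ∨ 4*tot > 3*j - 1))) ∧ ((¬(3*tot > -4 ∨ q < 11)) → (¬(2*q ≠ 12 ∨ 4*tot > 3*j - 1)))
Before x := tot - 2: (¬(j ≤ tot - 8)) ∧ ((3*tot > -4 ∨ q < 11) → (¬(2*q ≠ 12 ∨ 4*tot > 3*j - 1))) ∧ ((¬(3*tot > -4 ∨ q < 11)) → (¬(2*q ≠ 12 ∨ 4*tot > 3*j - 1)))
Answer: WP = (¬(j ≤ tot - 8)) ∧ ((3*tot > -4 ∨ q < 11) → (¬(2*q ≠ 12 ∨ 4*tot > 3*j - 1))) ∧ ((¬(3*tot > -4 ∨ q < 11)) → (¬(2*q ≠ 12 ∨ 4*tot > 3*j - 1)))


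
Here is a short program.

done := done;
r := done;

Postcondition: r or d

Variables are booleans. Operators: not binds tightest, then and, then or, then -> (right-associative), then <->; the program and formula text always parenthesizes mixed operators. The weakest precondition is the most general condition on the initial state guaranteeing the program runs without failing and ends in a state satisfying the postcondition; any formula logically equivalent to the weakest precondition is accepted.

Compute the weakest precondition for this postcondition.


Working backward. After the program, r or d must hold.
Before r := done: done or d
Before done := done: done or d
Answer: WP = done or d


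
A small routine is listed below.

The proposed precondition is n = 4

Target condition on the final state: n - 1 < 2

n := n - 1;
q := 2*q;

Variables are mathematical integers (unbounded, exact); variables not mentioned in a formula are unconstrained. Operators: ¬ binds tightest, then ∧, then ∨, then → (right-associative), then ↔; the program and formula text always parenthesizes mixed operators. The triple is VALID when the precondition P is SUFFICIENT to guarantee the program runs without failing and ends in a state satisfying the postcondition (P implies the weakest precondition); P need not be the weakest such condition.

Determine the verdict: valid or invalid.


Working backward. After the program, the postcondition n - 1 < 2 must hold; in canonical form it is n < 3.
Before q := 2*q: n < 3
Before n := n - 1: n < 4
The weakest precondition is n < 4.
Check whether n = 4 implies it.
Countermodel: at the initial state n = 4, the precondition holds but the weakest precondition fails.
Answer: invalid
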